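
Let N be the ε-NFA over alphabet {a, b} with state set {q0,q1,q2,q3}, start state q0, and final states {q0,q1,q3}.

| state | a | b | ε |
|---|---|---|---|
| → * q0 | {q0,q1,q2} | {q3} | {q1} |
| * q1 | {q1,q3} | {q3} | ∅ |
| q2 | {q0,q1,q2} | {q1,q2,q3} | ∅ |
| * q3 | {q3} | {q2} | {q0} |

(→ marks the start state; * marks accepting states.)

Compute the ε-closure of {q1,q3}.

{q0,q1,q3}

Begin with {q1,q3}.
q3 →ε {q0}; add q0.
ε-closure = {q0,q1,q3}.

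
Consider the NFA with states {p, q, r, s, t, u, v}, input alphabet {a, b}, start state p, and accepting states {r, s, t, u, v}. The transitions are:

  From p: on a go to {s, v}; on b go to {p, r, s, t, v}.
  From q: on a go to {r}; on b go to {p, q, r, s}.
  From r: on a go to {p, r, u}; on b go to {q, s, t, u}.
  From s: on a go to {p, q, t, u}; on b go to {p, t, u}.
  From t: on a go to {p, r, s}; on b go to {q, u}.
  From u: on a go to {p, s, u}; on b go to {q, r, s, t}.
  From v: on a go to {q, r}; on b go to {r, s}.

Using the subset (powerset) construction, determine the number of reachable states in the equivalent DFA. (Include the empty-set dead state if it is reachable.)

Start state of the DFA: {p}.
{p} --a--> {s, v}  [new]
{p} --b--> {p, r, s, t, v}  [new]
{s, v} --a--> {p, q, r, t, u}  [new]
{s, v} --b--> {p, r, s, t, u}  [new]
{p, r, s, t, v} --a--> {p, q, r, s, t, u, v}  [new]
{p, r, s, t, v} --b--> {p, q, r, s, t, u, v}  [seen]
{p, q, r, t, u} --a--> {p, r, s, u, v}  [new]
{p, q, r, t, u} --b--> {p, q, r, s, t, u, v}  [seen]
{p, r, s, t, u} --a--> {p, q, r, s, t, u, v}  [seen]
{p, r, s, t, u} --b--> {p, q, r, s, t, u, v}  [seen]
{p, q, r, s, t, u, v} --a--> {p, q, r, s, t, u, v}  [seen]
{p, q, r, s, t, u, v} --b--> {p, q, r, s, t, u, v}  [seen]
{p, r, s, u, v} --a--> {p, q, r, s, t, u, v}  [seen]
{p, r, s, u, v} --b--> {p, q, r, s, t, u, v}  [seen]
Reachable DFA states: {p}, {s, v}, {p, r, s, t, v}, {p, q, r, t, u}, {p, r, s, t, u}, {p, q, r, s, t, u, v}, {p, r, s, u, v}.

7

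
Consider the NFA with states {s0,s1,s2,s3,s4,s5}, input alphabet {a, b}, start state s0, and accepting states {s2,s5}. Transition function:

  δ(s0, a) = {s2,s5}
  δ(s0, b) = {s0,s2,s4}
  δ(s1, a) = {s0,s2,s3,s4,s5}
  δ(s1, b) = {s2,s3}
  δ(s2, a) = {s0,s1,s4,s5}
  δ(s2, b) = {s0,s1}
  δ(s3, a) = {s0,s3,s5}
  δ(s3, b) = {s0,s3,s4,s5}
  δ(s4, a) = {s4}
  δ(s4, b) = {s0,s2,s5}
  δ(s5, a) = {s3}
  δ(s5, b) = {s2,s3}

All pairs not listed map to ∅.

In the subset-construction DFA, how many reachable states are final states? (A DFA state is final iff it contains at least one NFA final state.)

Start state of the DFA: {s0}.
{s0} --a--> {s2,s5}  [new]
{s0} --b--> {s0,s2,s4}  [new]
{s2,s5} --a--> {s0,s1,s3,s4,s5}  [new]
{s2,s5} --b--> {s0,s1,s2,s3}  [new]
{s0,s2,s4} --a--> {s0,s1,s2,s4,s5}  [new]
{s0,s2,s4} --b--> {s0,s1,s2,s4,s5}  [seen]
{s0,s1,s3,s4,s5} --a--> {s0,s2,s3,s4,s5}  [new]
{s0,s1,s3,s4,s5} --b--> {s0,s2,s3,s4,s5}  [seen]
{s0,s1,s2,s3} --a--> {s0,s1,s2,s3,s4,s5}  [new]
{s0,s1,s2,s3} --b--> {s0,s1,s2,s3,s4,s5}  [seen]
{s0,s1,s2,s4,s5} --a--> {s0,s1,s2,s3,s4,s5}  [seen]
{s0,s1,s2,s4,s5} --b--> {s0,s1,s2,s3,s4,s5}  [seen]
{s0,s2,s3,s4,s5} --a--> {s0,s1,s2,s3,s4,s5}  [seen]
{s0,s2,s3,s4,s5} --b--> {s0,s1,s2,s3,s4,s5}  [seen]
{s0,s1,s2,s3,s4,s5} --a--> {s0,s1,s2,s3,s4,s5}  [seen]
{s0,s1,s2,s3,s4,s5} --b--> {s0,s1,s2,s3,s4,s5}  [seen]
Reachable DFA states: {s0}, {s2,s5}, {s0,s2,s4}, {s0,s1,s3,s4,s5}, {s0,s1,s2,s3}, {s0,s1,s2,s4,s5}, {s0,s2,s3,s4,s5}, {s0,s1,s2,s3,s4,s5}.
Accepting DFA states (contain an NFA accepting state): {s2,s5}, {s0,s2,s4}, {s0,s1,s3,s4,s5}, {s0,s1,s2,s3}, {s0,s1,s2,s4,s5}, {s0,s2,s3,s4,s5}, {s0,s1,s2,s3,s4,s5}.

7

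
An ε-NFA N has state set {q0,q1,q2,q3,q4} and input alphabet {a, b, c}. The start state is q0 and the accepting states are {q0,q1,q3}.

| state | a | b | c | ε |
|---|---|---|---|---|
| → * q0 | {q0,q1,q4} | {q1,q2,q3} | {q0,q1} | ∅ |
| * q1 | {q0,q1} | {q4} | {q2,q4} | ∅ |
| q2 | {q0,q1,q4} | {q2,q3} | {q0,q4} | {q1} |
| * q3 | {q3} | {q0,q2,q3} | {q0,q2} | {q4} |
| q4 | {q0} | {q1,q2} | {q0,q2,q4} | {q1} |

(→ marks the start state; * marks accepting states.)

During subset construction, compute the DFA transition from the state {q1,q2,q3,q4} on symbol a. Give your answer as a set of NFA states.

{q0,q1,q3,q4}

δ(q1,a) = {q0,q1}; δ(q2,a) = {q0,q1,q4}; δ(q3,a) = {q3}; δ(q4,a) = {q0}.
Union: {q0,q1,q3,q4}.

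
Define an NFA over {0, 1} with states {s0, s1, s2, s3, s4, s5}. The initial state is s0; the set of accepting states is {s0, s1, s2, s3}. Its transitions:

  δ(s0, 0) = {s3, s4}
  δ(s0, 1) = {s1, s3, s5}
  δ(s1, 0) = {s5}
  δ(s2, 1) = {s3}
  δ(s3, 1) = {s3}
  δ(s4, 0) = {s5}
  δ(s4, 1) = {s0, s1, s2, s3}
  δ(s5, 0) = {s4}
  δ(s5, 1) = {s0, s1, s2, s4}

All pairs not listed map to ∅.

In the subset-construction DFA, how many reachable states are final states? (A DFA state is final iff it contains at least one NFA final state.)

9

Start state of the DFA: {s0}.
{s0} --0--> {s3, s4}  [new]
{s0} --1--> {s1, s3, s5}  [new]
{s3, s4} --0--> {s5}  [new]
{s3, s4} --1--> {s0, s1, s2, s3}  [new]
{s1, s3, s5} --0--> {s4, s5}  [new]
{s1, s3, s5} --1--> {s0, s1, s2, s3, s4}  [new]
{s5} --0--> {s4}  [new]
{s5} --1--> {s0, s1, s2, s4}  [new]
{s0, s1, s2, s3} --0--> {s3, s4, s5}  [new]
{s0, s1, s2, s3} --1--> {s1, s3, s5}  [seen]
{s4, s5} --0--> {s4, s5}  [seen]
{s4, s5} --1--> {s0, s1, s2, s3, s4}  [seen]
{s0, s1, s2, s3, s4} --0--> {s3, s4, s5}  [seen]
{s0, s1, s2, s3, s4} --1--> {s0, s1, s2, s3, s5}  [new]
{s4} --0--> {s5}  [seen]
{s4} --1--> {s0, s1, s2, s3}  [seen]
{s0, s1, s2, s4} --0--> {s3, s4, s5}  [seen]
{s0, s1, s2, s4} --1--> {s0, s1, s2, s3, s5}  [seen]
{s3, s4, s5} --0--> {s4, s5}  [seen]
{s3, s4, s5} --1--> {s0, s1, s2, s3, s4}  [seen]
{s0, s1, s2, s3, s5} --0--> {s3, s4, s5}  [seen]
{s0, s1, s2, s3, s5} --1--> {s0, s1, s2, s3, s4, s5}  [new]
{s0, s1, s2, s3, s4, s5} --0--> {s3, s4, s5}  [seen]
{s0, s1, s2, s3, s4, s5} --1--> {s0, s1, s2, s3, s4, s5}  [seen]
Reachable DFA states: {s0}, {s3, s4}, {s1, s3, s5}, {s5}, {s0, s1, s2, s3}, {s4, s5}, {s0, s1, s2, s3, s4}, {s4}, {s0, s1, s2, s4}, {s3, s4, s5}, {s0, s1, s2, s3, s5}, {s0, s1, s2, s3, s4, s5}.
Accepting DFA states (contain an NFA accepting state): {s0}, {s3, s4}, {s1, s3, s5}, {s0, s1, s2, s3}, {s0, s1, s2, s3, s4}, {s0, s1, s2, s4}, {s3, s4, s5}, {s0, s1, s2, s3, s5}, {s0, s1, s2, s3, s4, s5}.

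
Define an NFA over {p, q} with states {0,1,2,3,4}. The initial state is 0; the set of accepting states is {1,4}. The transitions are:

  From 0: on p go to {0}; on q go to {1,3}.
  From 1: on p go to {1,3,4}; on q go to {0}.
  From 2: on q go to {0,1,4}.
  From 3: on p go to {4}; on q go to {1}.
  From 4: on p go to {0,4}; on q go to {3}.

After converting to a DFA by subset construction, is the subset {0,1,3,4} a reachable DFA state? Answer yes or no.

yes

Start state of the DFA: {0}.
{0} --p--> {0}  [seen]
{0} --q--> {1,3}  [new]
{1,3} --p--> {1,3,4}  [new]
{1,3} --q--> {0,1}  [new]
{1,3,4} --p--> {0,1,3,4}  [new]
{1,3,4} --q--> {0,1,3}  [new]
{0,1} --p--> {0,1,3,4}  [seen]
{0,1} --q--> {0,1,3}  [seen]
{0,1,3,4} --p--> {0,1,3,4}  [seen]
{0,1,3,4} --q--> {0,1,3}  [seen]
{0,1,3} --p--> {0,1,3,4}  [seen]
{0,1,3} --q--> {0,1,3}  [seen]
Reachable DFA states: {0}, {1,3}, {1,3,4}, {0,1}, {0,1,3,4}, {0,1,3}.
{0,1,3,4} is among them.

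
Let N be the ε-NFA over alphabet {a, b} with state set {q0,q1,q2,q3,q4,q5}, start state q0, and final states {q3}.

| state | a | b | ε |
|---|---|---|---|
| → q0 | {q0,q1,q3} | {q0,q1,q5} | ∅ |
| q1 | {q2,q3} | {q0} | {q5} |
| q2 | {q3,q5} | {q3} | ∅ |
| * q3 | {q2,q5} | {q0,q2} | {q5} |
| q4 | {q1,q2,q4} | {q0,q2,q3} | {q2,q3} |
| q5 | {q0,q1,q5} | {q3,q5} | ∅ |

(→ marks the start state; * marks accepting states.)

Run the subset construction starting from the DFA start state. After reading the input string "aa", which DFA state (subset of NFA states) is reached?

{q0,q1,q2,q3,q5}

Start: {q0}.
δ(q0,a) = {q0,q1,q3}.
Union: {q0,q1,q3}.
ε-closure gives {q0,q1,q3,q5}.
After a: {q0,q1,q3,q5}.
δ(q0,a) = {q0,q1,q3}; δ(q1,a) = {q2,q3}; δ(q3,a) = {q2,q5}; δ(q5,a) = {q0,q1,q5}.
Union: {q0,q1,q2,q3,q5}.
After a: {q0,q1,q2,q3,q5}.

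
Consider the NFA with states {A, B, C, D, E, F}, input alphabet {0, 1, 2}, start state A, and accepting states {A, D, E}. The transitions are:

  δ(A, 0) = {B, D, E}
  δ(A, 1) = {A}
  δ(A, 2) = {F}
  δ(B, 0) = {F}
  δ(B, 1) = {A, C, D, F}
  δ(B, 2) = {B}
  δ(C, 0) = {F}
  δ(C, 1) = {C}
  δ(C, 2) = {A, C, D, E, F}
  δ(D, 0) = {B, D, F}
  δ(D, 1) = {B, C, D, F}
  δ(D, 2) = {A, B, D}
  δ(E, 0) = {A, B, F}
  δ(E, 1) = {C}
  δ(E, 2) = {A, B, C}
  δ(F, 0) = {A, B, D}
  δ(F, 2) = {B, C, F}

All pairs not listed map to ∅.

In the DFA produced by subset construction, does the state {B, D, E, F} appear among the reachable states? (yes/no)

yes

Start state of the DFA: {A}.
{A} --0--> {B, D, E}  [new]
{A} --1--> {A}  [seen]
{A} --2--> {F}  [new]
{B, D, E} --0--> {A, B, D, F}  [new]
{B, D, E} --1--> {A, B, C, D, F}  [new]
{B, D, E} --2--> {A, B, C, D}  [new]
{F} --0--> {A, B, D}  [new]
{F} --1--> ∅  [new]
{F} --2--> {B, C, F}  [new]
{A, B, D, F} --0--> {A, B, D, E, F}  [new]
{A, B, D, F} --1--> {A, B, C, D, F}  [seen]
{A, B, D, F} --2--> {A, B, C, D, F}  [seen]
{A, B, C, D, F} --0--> {A, B, D, E, F}  [seen]
{A, B, C, D, F} --1--> {A, B, C, D, F}  [seen]
{A, B, C, D, F} --2--> {A, B, C, D, E, F}  [new]
{A, B, C, D} --0--> {B, D, E, F}  [new]
{A, B, C, D} --1--> {A, B, C, D, F}  [seen]
{A, B, C, D} --2--> {A, B, C, D, E, F}  [seen]
{A, B, D} --0--> {B, D, E, F}  [seen]
{A, B, D} --1--> {A, B, C, D, F}  [seen]
{A, B, D} --2--> {A, B, D, F}  [seen]
∅ --0--> ∅  [seen]
∅ --1--> ∅  [seen]
∅ --2--> ∅  [seen]
{B, C, F} --0--> {A, B, D, F}  [seen]
{B, C, F} --1--> {A, C, D, F}  [new]
{B, C, F} --2--> {A, B, C, D, E, F}  [seen]
{A, B, D, E, F} --0--> {A, B, D, E, F}  [seen]
{A, B, D, E, F} --1--> {A, B, C, D, F}  [seen]
{A, B, D, E, F} --2--> {A, B, C, D, F}  [seen]
{A, B, C, D, E, F} --0--> {A, B, D, E, F}  [seen]
{A, B, C, D, E, F} --1--> {A, B, C, D, F}  [seen]
{A, B, C, D, E, F} --2--> {A, B, C, D, E, F}  [seen]
{B, D, E, F} --0--> {A, B, D, F}  [seen]
{B, D, E, F} --1--> {A, B, C, D, F}  [seen]
{B, D, E, F} --2--> {A, B, C, D, F}  [seen]
{A, C, D, F} --0--> {A, B, D, E, F}  [seen]
{A, C, D, F} --1--> {A, B, C, D, F}  [seen]
{A, C, D, F} --2--> {A, B, C, D, E, F}  [seen]
Reachable DFA states: {A}, {B, D, E}, {F}, {A, B, D, F}, {A, B, C, D, F}, {A, B, C, D}, {A, B, D}, ∅, {B, C, F}, {A, B, D, E, F}, {A, B, C, D, E, F}, {B, D, E, F}, {A, C, D, F}.
{B, D, E, F} is among them.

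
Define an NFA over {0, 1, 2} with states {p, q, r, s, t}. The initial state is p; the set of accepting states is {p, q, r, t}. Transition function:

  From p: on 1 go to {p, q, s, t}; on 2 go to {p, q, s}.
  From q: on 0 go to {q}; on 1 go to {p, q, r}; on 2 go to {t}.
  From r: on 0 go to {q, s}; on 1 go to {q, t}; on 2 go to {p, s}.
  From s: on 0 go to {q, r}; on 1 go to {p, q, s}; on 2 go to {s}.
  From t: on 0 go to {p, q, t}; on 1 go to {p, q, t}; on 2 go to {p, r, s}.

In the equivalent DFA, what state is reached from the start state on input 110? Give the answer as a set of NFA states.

Start: {p}.
δ(p,1) = {p, q, s, t}.
Union: {p, q, s, t}.
After 1: {p, q, s, t}.
δ(p,1) = {p, q, s, t}; δ(q,1) = {p, q, r}; δ(s,1) = {p, q, s}; δ(t,1) = {p, q, t}.
Union: {p, q, r, s, t}.
After 1: {p, q, r, s, t}.
δ(p,0) = ∅; δ(q,0) = {q}; δ(r,0) = {q, s}; δ(s,0) = {q, r}; δ(t,0) = {p, q, t}.
Union: {p, q, r, s, t}.
After 0: {p, q, r, s, t}.

{p, q, r, s, t}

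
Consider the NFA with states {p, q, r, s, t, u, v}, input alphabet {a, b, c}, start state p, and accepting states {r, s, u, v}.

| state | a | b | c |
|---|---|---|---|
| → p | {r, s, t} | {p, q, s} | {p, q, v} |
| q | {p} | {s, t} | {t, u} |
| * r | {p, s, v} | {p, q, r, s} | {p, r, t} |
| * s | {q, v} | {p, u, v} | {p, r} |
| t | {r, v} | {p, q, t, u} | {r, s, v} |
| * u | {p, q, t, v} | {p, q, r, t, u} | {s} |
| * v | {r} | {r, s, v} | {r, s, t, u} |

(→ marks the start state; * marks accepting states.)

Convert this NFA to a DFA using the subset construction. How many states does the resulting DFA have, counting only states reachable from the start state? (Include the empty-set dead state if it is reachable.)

11

Start state of the DFA: {p}.
{p} --a--> {r, s, t}  [new]
{p} --b--> {p, q, s}  [new]
{p} --c--> {p, q, v}  [new]
{r, s, t} --a--> {p, q, r, s, v}  [new]
{r, s, t} --b--> {p, q, r, s, t, u, v}  [new]
{r, s, t} --c--> {p, r, s, t, v}  [new]
{p, q, s} --a--> {p, q, r, s, t, v}  [new]
{p, q, s} --b--> {p, q, s, t, u, v}  [new]
{p, q, s} --c--> {p, q, r, t, u, v}  [new]
{p, q, v} --a--> {p, r, s, t}  [new]
{p, q, v} --b--> {p, q, r, s, t, v}  [seen]
{p, q, v} --c--> {p, q, r, s, t, u, v}  [seen]
{p, q, r, s, v} --a--> {p, q, r, s, t, v}  [seen]
{p, q, r, s, v} --b--> {p, q, r, s, t, u, v}  [seen]
{p, q, r, s, v} --c--> {p, q, r, s, t, u, v}  [seen]
{p, q, r, s, t, u, v} --a--> {p, q, r, s, t, v}  [seen]
{p, q, r, s, t, u, v} --b--> {p, q, r, s, t, u, v}  [seen]
{p, q, r, s, t, u, v} --c--> {p, q, r, s, t, u, v}  [seen]
{p, r, s, t, v} --a--> {p, q, r, s, t, v}  [seen]
{p, r, s, t, v} --b--> {p, q, r, s, t, u, v}  [seen]
{p, r, s, t, v} --c--> {p, q, r, s, t, u, v}  [seen]
{p, q, r, s, t, v} --a--> {p, q, r, s, t, v}  [seen]
{p, q, r, s, t, v} --b--> {p, q, r, s, t, u, v}  [seen]
{p, q, r, s, t, v} --c--> {p, q, r, s, t, u, v}  [seen]
{p, q, s, t, u, v} --a--> {p, q, r, s, t, v}  [seen]
{p, q, s, t, u, v} --b--> {p, q, r, s, t, u, v}  [seen]
{p, q, s, t, u, v} --c--> {p, q, r, s, t, u, v}  [seen]
{p, q, r, t, u, v} --a--> {p, q, r, s, t, v}  [seen]
{p, q, r, t, u, v} --b--> {p, q, r, s, t, u, v}  [seen]
{p, q, r, t, u, v} --c--> {p, q, r, s, t, u, v}  [seen]
{p, r, s, t} --a--> {p, q, r, s, t, v}  [seen]
{p, r, s, t} --b--> {p, q, r, s, t, u, v}  [seen]
{p, r, s, t} --c--> {p, q, r, s, t, v}  [seen]
Reachable DFA states: {p}, {r, s, t}, {p, q, s}, {p, q, v}, {p, q, r, s, v}, {p, q, r, s, t, u, v}, {p, r, s, t, v}, {p, q, r, s, t, v}, {p, q, s, t, u, v}, {p, q, r, t, u, v}, {p, r, s, t}.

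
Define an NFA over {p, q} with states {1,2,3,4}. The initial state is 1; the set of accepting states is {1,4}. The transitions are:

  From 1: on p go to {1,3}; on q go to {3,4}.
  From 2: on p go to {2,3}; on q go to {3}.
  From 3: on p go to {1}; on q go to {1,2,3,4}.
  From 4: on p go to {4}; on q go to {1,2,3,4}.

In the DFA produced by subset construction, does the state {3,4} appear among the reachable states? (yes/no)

yes

Start state of the DFA: {1}.
{1} --p--> {1,3}  [new]
{1} --q--> {3,4}  [new]
{1,3} --p--> {1,3}  [seen]
{1,3} --q--> {1,2,3,4}  [new]
{3,4} --p--> {1,4}  [new]
{3,4} --q--> {1,2,3,4}  [seen]
{1,2,3,4} --p--> {1,2,3,4}  [seen]
{1,2,3,4} --q--> {1,2,3,4}  [seen]
{1,4} --p--> {1,3,4}  [new]
{1,4} --q--> {1,2,3,4}  [seen]
{1,3,4} --p--> {1,3,4}  [seen]
{1,3,4} --q--> {1,2,3,4}  [seen]
Reachable DFA states: {1}, {1,3}, {3,4}, {1,2,3,4}, {1,4}, {1,3,4}.
{3,4} is among them.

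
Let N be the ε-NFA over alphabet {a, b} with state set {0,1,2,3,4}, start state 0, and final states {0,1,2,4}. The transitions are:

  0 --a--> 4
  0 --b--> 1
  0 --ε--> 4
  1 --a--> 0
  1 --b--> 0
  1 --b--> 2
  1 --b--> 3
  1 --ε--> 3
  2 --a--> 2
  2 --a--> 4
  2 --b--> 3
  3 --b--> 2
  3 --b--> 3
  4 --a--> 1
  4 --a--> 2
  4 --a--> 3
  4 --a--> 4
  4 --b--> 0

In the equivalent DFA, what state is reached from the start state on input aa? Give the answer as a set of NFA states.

{0,1,2,3,4}

Start: {0,4}.
δ(0,a) = {4}; δ(4,a) = {1,2,3,4}.
Union: {1,2,3,4}.
After a: {1,2,3,4}.
δ(1,a) = {0}; δ(2,a) = {2,4}; δ(3,a) = ∅; δ(4,a) = {1,2,3,4}.
Union: {0,1,2,3,4}.
After a: {0,1,2,3,4}.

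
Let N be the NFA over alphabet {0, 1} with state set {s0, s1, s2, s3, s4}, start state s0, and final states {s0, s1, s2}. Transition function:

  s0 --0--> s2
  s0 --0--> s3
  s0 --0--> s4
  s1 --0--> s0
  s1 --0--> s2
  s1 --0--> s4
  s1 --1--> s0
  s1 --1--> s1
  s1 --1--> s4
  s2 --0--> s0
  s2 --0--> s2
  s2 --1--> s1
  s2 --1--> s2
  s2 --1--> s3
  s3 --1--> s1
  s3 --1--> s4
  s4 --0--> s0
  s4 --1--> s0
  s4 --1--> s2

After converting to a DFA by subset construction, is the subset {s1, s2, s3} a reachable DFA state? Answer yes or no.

yes

Start state of the DFA: {s0}.
{s0} --0--> {s2, s3, s4}  [new]
{s0} --1--> ∅  [new]
{s2, s3, s4} --0--> {s0, s2}  [new]
{s2, s3, s4} --1--> {s0, s1, s2, s3, s4}  [new]
∅ --0--> ∅  [seen]
∅ --1--> ∅  [seen]
{s0, s2} --0--> {s0, s2, s3, s4}  [new]
{s0, s2} --1--> {s1, s2, s3}  [new]
{s0, s1, s2, s3, s4} --0--> {s0, s2, s3, s4}  [seen]
{s0, s1, s2, s3, s4} --1--> {s0, s1, s2, s3, s4}  [seen]
{s0, s2, s3, s4} --0--> {s0, s2, s3, s4}  [seen]
{s0, s2, s3, s4} --1--> {s0, s1, s2, s3, s4}  [seen]
{s1, s2, s3} --0--> {s0, s2, s4}  [new]
{s1, s2, s3} --1--> {s0, s1, s2, s3, s4}  [seen]
{s0, s2, s4} --0--> {s0, s2, s3, s4}  [seen]
{s0, s2, s4} --1--> {s0, s1, s2, s3}  [new]
{s0, s1, s2, s3} --0--> {s0, s2, s3, s4}  [seen]
{s0, s1, s2, s3} --1--> {s0, s1, s2, s3, s4}  [seen]
Reachable DFA states: {s0}, {s2, s3, s4}, ∅, {s0, s2}, {s0, s1, s2, s3, s4}, {s0, s2, s3, s4}, {s1, s2, s3}, {s0, s2, s4}, {s0, s1, s2, s3}.
{s1, s2, s3} is among them.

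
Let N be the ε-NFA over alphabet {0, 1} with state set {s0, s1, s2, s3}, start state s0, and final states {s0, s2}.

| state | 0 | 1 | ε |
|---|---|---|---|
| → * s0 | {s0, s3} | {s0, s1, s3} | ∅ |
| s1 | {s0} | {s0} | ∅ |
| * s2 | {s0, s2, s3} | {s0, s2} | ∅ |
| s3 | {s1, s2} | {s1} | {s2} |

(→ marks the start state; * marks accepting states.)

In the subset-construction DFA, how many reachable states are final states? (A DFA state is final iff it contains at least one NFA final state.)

3

Start state of the DFA: {s0} (ε-closure of the NFA start).
{s0} --0--> {s0, s2, s3}  [new]
{s0} --1--> {s0, s1, s2, s3}  [new]
{s0, s2, s3} --0--> {s0, s1, s2, s3}  [seen]
{s0, s2, s3} --1--> {s0, s1, s2, s3}  [seen]
{s0, s1, s2, s3} --0--> {s0, s1, s2, s3}  [seen]
{s0, s1, s2, s3} --1--> {s0, s1, s2, s3}  [seen]
Reachable DFA states: {s0}, {s0, s2, s3}, {s0, s1, s2, s3}.
Accepting DFA states (contain an NFA accepting state): {s0}, {s0, s2, s3}, {s0, s1, s2, s3}.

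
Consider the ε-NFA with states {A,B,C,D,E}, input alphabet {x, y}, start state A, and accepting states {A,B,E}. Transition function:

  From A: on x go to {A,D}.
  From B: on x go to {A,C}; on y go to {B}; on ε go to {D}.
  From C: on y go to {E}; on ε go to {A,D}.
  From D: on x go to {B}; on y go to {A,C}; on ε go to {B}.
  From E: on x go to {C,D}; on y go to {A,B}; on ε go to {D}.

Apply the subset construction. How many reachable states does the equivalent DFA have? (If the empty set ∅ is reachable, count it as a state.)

Start state of the DFA: {A} (ε-closure of the NFA start).
{A} --x--> {A,B,D}  [new]
{A} --y--> ∅  [new]
{A,B,D} --x--> {A,B,C,D}  [new]
{A,B,D} --y--> {A,B,C,D}  [seen]
∅ --x--> ∅  [seen]
∅ --y--> ∅  [seen]
{A,B,C,D} --x--> {A,B,C,D}  [seen]
{A,B,C,D} --y--> {A,B,C,D,E}  [new]
{A,B,C,D,E} --x--> {A,B,C,D}  [seen]
{A,B,C,D,E} --y--> {A,B,C,D,E}  [seen]
Reachable DFA states: {A}, {A,B,D}, ∅, {A,B,C,D}, {A,B,C,D,E}.

5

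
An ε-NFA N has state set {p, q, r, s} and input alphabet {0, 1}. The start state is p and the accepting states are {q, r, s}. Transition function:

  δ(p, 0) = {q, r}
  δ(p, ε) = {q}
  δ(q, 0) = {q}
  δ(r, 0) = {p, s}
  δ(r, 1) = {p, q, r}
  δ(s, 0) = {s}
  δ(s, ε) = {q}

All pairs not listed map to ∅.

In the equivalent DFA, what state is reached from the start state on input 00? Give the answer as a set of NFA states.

{p, q, s}

Start: {p, q}.
δ(p,0) = {q, r}; δ(q,0) = {q}.
Union: {q, r}.
After 0: {q, r}.
δ(q,0) = {q}; δ(r,0) = {p, s}.
Union: {p, q, s}.
After 0: {p, q, s}.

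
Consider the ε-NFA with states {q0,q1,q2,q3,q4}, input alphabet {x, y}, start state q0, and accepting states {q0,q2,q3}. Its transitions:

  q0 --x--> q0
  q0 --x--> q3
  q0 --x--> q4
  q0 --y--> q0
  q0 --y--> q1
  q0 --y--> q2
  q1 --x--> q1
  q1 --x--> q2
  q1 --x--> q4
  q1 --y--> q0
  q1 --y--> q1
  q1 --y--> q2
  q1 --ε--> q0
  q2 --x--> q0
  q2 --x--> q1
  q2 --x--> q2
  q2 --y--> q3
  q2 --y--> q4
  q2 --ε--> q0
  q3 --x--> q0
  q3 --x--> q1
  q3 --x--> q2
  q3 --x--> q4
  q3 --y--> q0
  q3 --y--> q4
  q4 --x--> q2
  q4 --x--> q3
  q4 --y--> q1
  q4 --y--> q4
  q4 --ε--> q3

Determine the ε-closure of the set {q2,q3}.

{q0,q2,q3}

Begin with {q2,q3}.
q2 →ε {q0}; add q0.
ε-closure = {q0,q2,q3}.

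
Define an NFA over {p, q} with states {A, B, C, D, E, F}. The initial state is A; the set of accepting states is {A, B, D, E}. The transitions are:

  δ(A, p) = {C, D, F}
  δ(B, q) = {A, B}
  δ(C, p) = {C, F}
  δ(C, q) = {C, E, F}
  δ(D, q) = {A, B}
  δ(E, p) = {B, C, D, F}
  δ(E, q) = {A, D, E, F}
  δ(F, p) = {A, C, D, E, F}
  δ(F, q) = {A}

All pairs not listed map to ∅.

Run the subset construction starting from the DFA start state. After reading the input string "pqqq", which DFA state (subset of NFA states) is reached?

Start: {A}.
δ(A,p) = {C, D, F}.
Union: {C, D, F}.
After p: {C, D, F}.
δ(C,q) = {C, E, F}; δ(D,q) = {A, B}; δ(F,q) = {A}.
Union: {A, B, C, E, F}.
After q: {A, B, C, E, F}.
δ(A,q) = ∅; δ(B,q) = {A, B}; δ(C,q) = {C, E, F}; δ(E,q) = {A, D, E, F}; δ(F,q) = {A}.
Union: {A, B, C, D, E, F}.
After q: {A, B, C, D, E, F}.
δ(A,q) = ∅; δ(B,q) = {A, B}; δ(C,q) = {C, E, F}; δ(D,q) = {A, B}; δ(E,q) = {A, D, E, F}; δ(F,q) = {A}.
Union: {A, B, C, D, E, F}.
After q: {A, B, C, D, E, F}.

{A, B, C, D, E, F}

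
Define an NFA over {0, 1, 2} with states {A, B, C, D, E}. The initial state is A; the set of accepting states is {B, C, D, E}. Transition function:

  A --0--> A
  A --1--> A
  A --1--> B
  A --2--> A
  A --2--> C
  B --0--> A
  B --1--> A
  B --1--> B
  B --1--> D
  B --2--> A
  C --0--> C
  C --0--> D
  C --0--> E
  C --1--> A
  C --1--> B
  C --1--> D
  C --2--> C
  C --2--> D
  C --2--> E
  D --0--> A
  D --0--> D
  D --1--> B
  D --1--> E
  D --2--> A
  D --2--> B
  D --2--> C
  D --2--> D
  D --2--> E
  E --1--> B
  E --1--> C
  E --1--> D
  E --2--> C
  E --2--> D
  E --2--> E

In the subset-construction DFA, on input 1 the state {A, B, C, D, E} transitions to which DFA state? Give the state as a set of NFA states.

δ(A,1) = {A, B}; δ(B,1) = {A, B, D}; δ(C,1) = {A, B, D}; δ(D,1) = {B, E}; δ(E,1) = {B, C, D}.
Union: {A, B, C, D, E}.

{A, B, C, D, E}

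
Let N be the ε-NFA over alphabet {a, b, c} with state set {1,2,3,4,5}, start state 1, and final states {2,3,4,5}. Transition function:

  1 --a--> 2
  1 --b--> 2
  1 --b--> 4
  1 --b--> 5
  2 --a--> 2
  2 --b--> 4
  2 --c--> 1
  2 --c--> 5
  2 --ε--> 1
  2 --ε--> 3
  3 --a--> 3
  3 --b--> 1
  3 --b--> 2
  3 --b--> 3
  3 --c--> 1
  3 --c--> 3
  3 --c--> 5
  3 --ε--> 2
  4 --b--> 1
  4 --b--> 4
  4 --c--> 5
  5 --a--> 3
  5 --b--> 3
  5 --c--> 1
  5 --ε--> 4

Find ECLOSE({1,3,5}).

{1,2,3,4,5}

Begin with {1,3,5}.
3 →ε {2}; add 2.
5 →ε {4}; add 4.
ε-closure = {1,2,3,4,5}.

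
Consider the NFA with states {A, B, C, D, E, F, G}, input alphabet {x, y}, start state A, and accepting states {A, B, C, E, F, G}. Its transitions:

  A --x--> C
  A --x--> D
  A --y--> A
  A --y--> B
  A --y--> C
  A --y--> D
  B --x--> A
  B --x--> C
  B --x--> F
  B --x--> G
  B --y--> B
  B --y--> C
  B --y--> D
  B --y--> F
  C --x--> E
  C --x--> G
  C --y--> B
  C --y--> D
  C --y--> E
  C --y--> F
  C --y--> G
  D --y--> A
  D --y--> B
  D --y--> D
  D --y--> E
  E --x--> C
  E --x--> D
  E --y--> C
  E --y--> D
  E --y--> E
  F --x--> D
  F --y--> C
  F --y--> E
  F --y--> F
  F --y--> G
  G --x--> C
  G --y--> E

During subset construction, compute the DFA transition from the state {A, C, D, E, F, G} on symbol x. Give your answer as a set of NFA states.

{C, D, E, G}

δ(A,x) = {C, D}; δ(C,x) = {E, G}; δ(D,x) = ∅; δ(E,x) = {C, D}; δ(F,x) = {D}; δ(G,x) = {C}.
Union: {C, D, E, G}.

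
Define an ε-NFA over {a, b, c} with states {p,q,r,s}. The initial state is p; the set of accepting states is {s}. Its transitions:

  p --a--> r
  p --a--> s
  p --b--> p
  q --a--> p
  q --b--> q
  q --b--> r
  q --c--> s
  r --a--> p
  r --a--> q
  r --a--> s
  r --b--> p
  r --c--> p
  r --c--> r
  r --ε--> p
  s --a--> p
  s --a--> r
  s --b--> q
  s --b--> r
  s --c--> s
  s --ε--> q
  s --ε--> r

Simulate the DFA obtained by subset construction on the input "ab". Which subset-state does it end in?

{p,q,r}

Start: {p}.
δ(p,a) = {r,s}.
Union: {r,s}.
ε-closure gives {p,q,r,s}.
After a: {p,q,r,s}.
δ(p,b) = {p}; δ(q,b) = {q,r}; δ(r,b) = {p}; δ(s,b) = {q,r}.
Union: {p,q,r}.
After b: {p,q,r}.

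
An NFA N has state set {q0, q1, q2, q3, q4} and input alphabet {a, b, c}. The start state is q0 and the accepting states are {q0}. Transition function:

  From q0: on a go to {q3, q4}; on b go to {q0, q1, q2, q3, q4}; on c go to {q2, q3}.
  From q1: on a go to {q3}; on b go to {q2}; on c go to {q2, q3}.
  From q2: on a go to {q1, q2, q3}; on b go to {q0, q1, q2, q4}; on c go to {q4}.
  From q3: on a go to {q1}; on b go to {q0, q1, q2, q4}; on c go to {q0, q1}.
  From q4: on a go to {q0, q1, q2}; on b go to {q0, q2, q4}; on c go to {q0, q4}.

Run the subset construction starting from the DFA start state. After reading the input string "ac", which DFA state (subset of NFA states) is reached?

Start: {q0}.
δ(q0,a) = {q3, q4}.
Union: {q3, q4}.
After a: {q3, q4}.
δ(q3,c) = {q0, q1}; δ(q4,c) = {q0, q4}.
Union: {q0, q1, q4}.
After c: {q0, q1, q4}.

{q0, q1, q4}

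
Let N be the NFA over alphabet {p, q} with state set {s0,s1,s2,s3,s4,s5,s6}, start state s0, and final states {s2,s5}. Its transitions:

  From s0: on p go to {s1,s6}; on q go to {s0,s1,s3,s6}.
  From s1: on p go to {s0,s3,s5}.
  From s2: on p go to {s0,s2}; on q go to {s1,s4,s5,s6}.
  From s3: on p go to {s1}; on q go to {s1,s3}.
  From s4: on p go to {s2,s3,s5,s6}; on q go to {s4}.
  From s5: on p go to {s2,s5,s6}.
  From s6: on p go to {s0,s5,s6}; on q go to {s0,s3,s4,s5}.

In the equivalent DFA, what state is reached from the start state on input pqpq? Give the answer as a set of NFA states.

{s0,s1,s3,s4,s5,s6}

Start: {s0}.
δ(s0,p) = {s1,s6}.
Union: {s1,s6}.
After p: {s1,s6}.
δ(s1,q) = ∅; δ(s6,q) = {s0,s3,s4,s5}.
Union: {s0,s3,s4,s5}.
After q: {s0,s3,s4,s5}.
δ(s0,p) = {s1,s6}; δ(s3,p) = {s1}; δ(s4,p) = {s2,s3,s5,s6}; δ(s5,p) = {s2,s5,s6}.
Union: {s1,s2,s3,s5,s6}.
After p: {s1,s2,s3,s5,s6}.
δ(s1,q) = ∅; δ(s2,q) = {s1,s4,s5,s6}; δ(s3,q) = {s1,s3}; δ(s5,q) = ∅; δ(s6,q) = {s0,s3,s4,s5}.
Union: {s0,s1,s3,s4,s5,s6}.
After q: {s0,s1,s3,s4,s5,s6}.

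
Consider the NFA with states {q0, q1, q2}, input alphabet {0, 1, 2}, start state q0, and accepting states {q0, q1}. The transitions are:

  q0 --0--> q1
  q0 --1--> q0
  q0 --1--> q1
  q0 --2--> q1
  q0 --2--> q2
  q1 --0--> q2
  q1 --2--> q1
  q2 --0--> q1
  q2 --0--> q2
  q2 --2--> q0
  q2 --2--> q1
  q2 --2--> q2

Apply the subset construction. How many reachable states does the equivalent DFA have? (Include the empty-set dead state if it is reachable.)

Start state of the DFA: {q0}.
{q0} --0--> {q1}  [new]
{q0} --1--> {q0, q1}  [new]
{q0} --2--> {q1, q2}  [new]
{q1} --0--> {q2}  [new]
{q1} --1--> ∅  [new]
{q1} --2--> {q1}  [seen]
{q0, q1} --0--> {q1, q2}  [seen]
{q0, q1} --1--> {q0, q1}  [seen]
{q0, q1} --2--> {q1, q2}  [seen]
{q1, q2} --0--> {q1, q2}  [seen]
{q1, q2} --1--> ∅  [seen]
{q1, q2} --2--> {q0, q1, q2}  [new]
{q2} --0--> {q1, q2}  [seen]
{q2} --1--> ∅  [seen]
{q2} --2--> {q0, q1, q2}  [seen]
∅ --0--> ∅  [seen]
∅ --1--> ∅  [seen]
∅ --2--> ∅  [seen]
{q0, q1, q2} --0--> {q1, q2}  [seen]
{q0, q1, q2} --1--> {q0, q1}  [seen]
{q0, q1, q2} --2--> {q0, q1, q2}  [seen]
Reachable DFA states: {q0}, {q1}, {q0, q1}, {q1, q2}, {q2}, ∅, {q0, q1, q2}.

7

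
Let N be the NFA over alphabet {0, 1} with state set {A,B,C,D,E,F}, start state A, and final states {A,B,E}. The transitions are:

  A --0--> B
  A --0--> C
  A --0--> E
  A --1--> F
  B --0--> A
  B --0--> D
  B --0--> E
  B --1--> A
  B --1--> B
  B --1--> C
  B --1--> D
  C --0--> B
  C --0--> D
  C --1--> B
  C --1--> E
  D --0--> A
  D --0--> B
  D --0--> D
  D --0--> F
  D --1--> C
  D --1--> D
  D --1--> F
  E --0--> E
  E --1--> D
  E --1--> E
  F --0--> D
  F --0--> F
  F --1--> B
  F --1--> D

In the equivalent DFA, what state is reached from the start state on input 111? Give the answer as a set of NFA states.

{A,B,C,D,F}

Start: {A}.
δ(A,1) = {F}.
Union: {F}.
After 1: {F}.
δ(F,1) = {B,D}.
Union: {B,D}.
After 1: {B,D}.
δ(B,1) = {A,B,C,D}; δ(D,1) = {C,D,F}.
Union: {A,B,C,D,F}.
After 1: {A,B,C,D,F}.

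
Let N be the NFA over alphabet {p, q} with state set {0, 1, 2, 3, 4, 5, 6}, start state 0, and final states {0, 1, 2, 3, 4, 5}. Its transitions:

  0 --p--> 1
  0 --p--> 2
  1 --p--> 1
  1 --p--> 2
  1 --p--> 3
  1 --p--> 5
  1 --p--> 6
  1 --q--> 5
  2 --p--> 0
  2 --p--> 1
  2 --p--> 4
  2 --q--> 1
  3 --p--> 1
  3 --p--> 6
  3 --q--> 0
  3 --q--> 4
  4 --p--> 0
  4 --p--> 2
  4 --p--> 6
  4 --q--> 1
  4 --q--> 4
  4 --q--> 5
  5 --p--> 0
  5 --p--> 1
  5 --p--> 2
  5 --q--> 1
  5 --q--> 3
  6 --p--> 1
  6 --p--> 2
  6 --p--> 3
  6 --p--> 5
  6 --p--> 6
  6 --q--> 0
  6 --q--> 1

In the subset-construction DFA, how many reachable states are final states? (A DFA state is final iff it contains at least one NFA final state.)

Start state of the DFA: {0}.
{0} --p--> {1, 2}  [new]
{0} --q--> ∅  [new]
{1, 2} --p--> {0, 1, 2, 3, 4, 5, 6}  [new]
{1, 2} --q--> {1, 5}  [new]
∅ --p--> ∅  [seen]
∅ --q--> ∅  [seen]
{0, 1, 2, 3, 4, 5, 6} --p--> {0, 1, 2, 3, 4, 5, 6}  [seen]
{0, 1, 2, 3, 4, 5, 6} --q--> {0, 1, 3, 4, 5}  [new]
{1, 5} --p--> {0, 1, 2, 3, 5, 6}  [new]
{1, 5} --q--> {1, 3, 5}  [new]
{0, 1, 3, 4, 5} --p--> {0, 1, 2, 3, 5, 6}  [seen]
{0, 1, 3, 4, 5} --q--> {0, 1, 3, 4, 5}  [seen]
{0, 1, 2, 3, 5, 6} --p--> {0, 1, 2, 3, 4, 5, 6}  [seen]
{0, 1, 2, 3, 5, 6} --q--> {0, 1, 3, 4, 5}  [seen]
{1, 3, 5} --p--> {0, 1, 2, 3, 5, 6}  [seen]
{1, 3, 5} --q--> {0, 1, 3, 4, 5}  [seen]
Reachable DFA states: {0}, {1, 2}, ∅, {0, 1, 2, 3, 4, 5, 6}, {1, 5}, {0, 1, 3, 4, 5}, {0, 1, 2, 3, 5, 6}, {1, 3, 5}.
Accepting DFA states (contain an NFA accepting state): {0}, {1, 2}, {0, 1, 2, 3, 4, 5, 6}, {1, 5}, {0, 1, 3, 4, 5}, {0, 1, 2, 3, 5, 6}, {1, 3, 5}.

7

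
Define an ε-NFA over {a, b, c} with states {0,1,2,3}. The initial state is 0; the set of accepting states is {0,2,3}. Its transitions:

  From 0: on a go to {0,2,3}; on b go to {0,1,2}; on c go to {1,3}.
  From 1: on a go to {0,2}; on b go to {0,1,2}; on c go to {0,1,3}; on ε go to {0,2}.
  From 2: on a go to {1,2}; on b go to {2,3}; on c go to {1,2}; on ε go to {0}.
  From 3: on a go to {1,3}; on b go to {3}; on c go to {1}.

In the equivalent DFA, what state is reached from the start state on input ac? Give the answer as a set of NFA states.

Start: {0}.
δ(0,a) = {0,2,3}.
Union: {0,2,3}.
After a: {0,2,3}.
δ(0,c) = {1,3}; δ(2,c) = {1,2}; δ(3,c) = {1}.
Union: {1,2,3}.
ε-closure gives {0,1,2,3}.
After c: {0,1,2,3}.

{0,1,2,3}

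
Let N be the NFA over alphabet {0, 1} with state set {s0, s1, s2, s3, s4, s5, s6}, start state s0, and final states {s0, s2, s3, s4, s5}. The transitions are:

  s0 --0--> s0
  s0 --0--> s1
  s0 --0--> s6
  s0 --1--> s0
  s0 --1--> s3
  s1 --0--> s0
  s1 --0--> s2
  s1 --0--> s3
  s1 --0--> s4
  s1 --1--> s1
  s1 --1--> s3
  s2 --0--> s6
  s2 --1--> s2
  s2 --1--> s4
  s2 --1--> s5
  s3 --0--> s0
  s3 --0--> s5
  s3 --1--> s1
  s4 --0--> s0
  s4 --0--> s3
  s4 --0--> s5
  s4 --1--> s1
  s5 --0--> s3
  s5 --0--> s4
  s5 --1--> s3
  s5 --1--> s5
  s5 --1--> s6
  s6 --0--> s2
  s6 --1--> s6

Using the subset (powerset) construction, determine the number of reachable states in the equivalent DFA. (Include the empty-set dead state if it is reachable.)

9

Start state of the DFA: {s0}.
{s0} --0--> {s0, s1, s6}  [new]
{s0} --1--> {s0, s3}  [new]
{s0, s1, s6} --0--> {s0, s1, s2, s3, s4, s6}  [new]
{s0, s1, s6} --1--> {s0, s1, s3, s6}  [new]
{s0, s3} --0--> {s0, s1, s5, s6}  [new]
{s0, s3} --1--> {s0, s1, s3}  [new]
{s0, s1, s2, s3, s4, s6} --0--> {s0, s1, s2, s3, s4, s5, s6}  [new]
{s0, s1, s2, s3, s4, s6} --1--> {s0, s1, s2, s3, s4, s5, s6}  [seen]
{s0, s1, s3, s6} --0--> {s0, s1, s2, s3, s4, s5, s6}  [seen]
{s0, s1, s3, s6} --1--> {s0, s1, s3, s6}  [seen]
{s0, s1, s5, s6} --0--> {s0, s1, s2, s3, s4, s6}  [seen]
{s0, s1, s5, s6} --1--> {s0, s1, s3, s5, s6}  [new]
{s0, s1, s3} --0--> {s0, s1, s2, s3, s4, s5, s6}  [seen]
{s0, s1, s3} --1--> {s0, s1, s3}  [seen]
{s0, s1, s2, s3, s4, s5, s6} --0--> {s0, s1, s2, s3, s4, s5, s6}  [seen]
{s0, s1, s2, s3, s4, s5, s6} --1--> {s0, s1, s2, s3, s4, s5, s6}  [seen]
{s0, s1, s3, s5, s6} --0--> {s0, s1, s2, s3, s4, s5, s6}  [seen]
{s0, s1, s3, s5, s6} --1--> {s0, s1, s3, s5, s6}  [seen]
Reachable DFA states: {s0}, {s0, s1, s6}, {s0, s3}, {s0, s1, s2, s3, s4, s6}, {s0, s1, s3, s6}, {s0, s1, s5, s6}, {s0, s1, s3}, {s0, s1, s2, s3, s4, s5, s6}, {s0, s1, s3, s5, s6}.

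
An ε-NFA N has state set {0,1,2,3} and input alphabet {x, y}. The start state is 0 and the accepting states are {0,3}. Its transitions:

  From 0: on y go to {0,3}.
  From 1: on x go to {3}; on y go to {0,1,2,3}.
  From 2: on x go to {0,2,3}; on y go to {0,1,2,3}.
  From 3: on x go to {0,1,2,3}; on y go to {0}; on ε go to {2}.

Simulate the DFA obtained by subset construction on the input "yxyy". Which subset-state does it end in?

Start: {0}.
δ(0,y) = {0,3}.
Union: {0,3}.
ε-closure gives {0,2,3}.
After y: {0,2,3}.
δ(0,x) = ∅; δ(2,x) = {0,2,3}; δ(3,x) = {0,1,2,3}.
Union: {0,1,2,3}.
After x: {0,1,2,3}.
δ(0,y) = {0,3}; δ(1,y) = {0,1,2,3}; δ(2,y) = {0,1,2,3}; δ(3,y) = {0}.
Union: {0,1,2,3}.
After y: {0,1,2,3}.
δ(0,y) = {0,3}; δ(1,y) = {0,1,2,3}; δ(2,y) = {0,1,2,3}; δ(3,y) = {0}.
Union: {0,1,2,3}.
After y: {0,1,2,3}.

{0,1,2,3}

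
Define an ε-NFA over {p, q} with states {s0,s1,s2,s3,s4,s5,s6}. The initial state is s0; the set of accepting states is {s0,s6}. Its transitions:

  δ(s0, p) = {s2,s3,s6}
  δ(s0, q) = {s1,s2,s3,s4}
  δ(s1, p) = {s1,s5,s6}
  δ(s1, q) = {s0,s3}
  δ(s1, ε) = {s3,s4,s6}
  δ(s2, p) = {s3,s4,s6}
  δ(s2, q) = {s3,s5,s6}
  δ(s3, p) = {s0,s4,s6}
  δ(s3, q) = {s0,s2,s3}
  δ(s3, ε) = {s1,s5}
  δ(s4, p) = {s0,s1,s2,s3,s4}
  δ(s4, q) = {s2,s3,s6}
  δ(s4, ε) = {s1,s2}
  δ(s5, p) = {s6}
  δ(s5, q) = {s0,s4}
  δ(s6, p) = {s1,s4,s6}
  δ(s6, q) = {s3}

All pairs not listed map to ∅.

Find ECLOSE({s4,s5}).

{s1,s2,s3,s4,s5,s6}

Begin with {s4,s5}.
s4 →ε {s1,s2}; add s1, s2.
s1 →ε {s3,s4,s6}; add s3, s6.
ε-closure = {s1,s2,s3,s4,s5,s6}.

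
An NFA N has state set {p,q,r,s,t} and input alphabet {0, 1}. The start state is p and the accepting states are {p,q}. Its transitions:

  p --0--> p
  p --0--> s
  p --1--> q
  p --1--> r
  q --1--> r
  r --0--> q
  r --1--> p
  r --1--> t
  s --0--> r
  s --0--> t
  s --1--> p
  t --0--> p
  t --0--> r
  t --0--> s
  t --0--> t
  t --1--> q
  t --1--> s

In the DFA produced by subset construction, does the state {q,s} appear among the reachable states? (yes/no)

no

Start state of the DFA: {p}.
{p} --0--> {p,s}  [new]
{p} --1--> {q,r}  [new]
{p,s} --0--> {p,r,s,t}  [new]
{p,s} --1--> {p,q,r}  [new]
{q,r} --0--> {q}  [new]
{q,r} --1--> {p,r,t}  [new]
{p,r,s,t} --0--> {p,q,r,s,t}  [new]
{p,r,s,t} --1--> {p,q,r,s,t}  [seen]
{p,q,r} --0--> {p,q,s}  [new]
{p,q,r} --1--> {p,q,r,t}  [new]
{q} --0--> ∅  [new]
{q} --1--> {r}  [new]
{p,r,t} --0--> {p,q,r,s,t}  [seen]
{p,r,t} --1--> {p,q,r,s,t}  [seen]
{p,q,r,s,t} --0--> {p,q,r,s,t}  [seen]
{p,q,r,s,t} --1--> {p,q,r,s,t}  [seen]
{p,q,s} --0--> {p,r,s,t}  [seen]
{p,q,s} --1--> {p,q,r}  [seen]
{p,q,r,t} --0--> {p,q,r,s,t}  [seen]
{p,q,r,t} --1--> {p,q,r,s,t}  [seen]
∅ --0--> ∅  [seen]
∅ --1--> ∅  [seen]
{r} --0--> {q}  [seen]
{r} --1--> {p,t}  [new]
{p,t} --0--> {p,r,s,t}  [seen]
{p,t} --1--> {q,r,s}  [new]
{q,r,s} --0--> {q,r,t}  [new]
{q,r,s} --1--> {p,r,t}  [seen]
{q,r,t} --0--> {p,q,r,s,t}  [seen]
{q,r,t} --1--> {p,q,r,s,t}  [seen]
Reachable DFA states: {p}, {p,s}, {q,r}, {p,r,s,t}, {p,q,r}, {q}, {p,r,t}, {p,q,r,s,t}, {p,q,s}, {p,q,r,t}, ∅, {r}, {p,t}, {q,r,s}, {q,r,t}.
{q,s} is not among them.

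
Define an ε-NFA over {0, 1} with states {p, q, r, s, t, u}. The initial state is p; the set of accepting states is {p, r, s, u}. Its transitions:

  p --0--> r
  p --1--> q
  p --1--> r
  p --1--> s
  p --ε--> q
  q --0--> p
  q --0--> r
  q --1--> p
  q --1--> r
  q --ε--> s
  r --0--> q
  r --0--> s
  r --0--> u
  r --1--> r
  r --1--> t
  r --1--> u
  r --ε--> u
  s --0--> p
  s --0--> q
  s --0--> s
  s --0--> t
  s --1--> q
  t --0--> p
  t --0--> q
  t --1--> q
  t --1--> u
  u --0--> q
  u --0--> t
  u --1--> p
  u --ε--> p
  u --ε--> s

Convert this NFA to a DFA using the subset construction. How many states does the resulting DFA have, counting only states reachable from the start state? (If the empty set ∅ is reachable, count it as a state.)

Start state of the DFA: {p, q, s} (ε-closure of the NFA start).
{p, q, s} --0--> {p, q, r, s, t, u}  [new]
{p, q, s} --1--> {p, q, r, s, u}  [new]
{p, q, r, s, t, u} --0--> {p, q, r, s, t, u}  [seen]
{p, q, r, s, t, u} --1--> {p, q, r, s, t, u}  [seen]
{p, q, r, s, u} --0--> {p, q, r, s, t, u}  [seen]
{p, q, r, s, u} --1--> {p, q, r, s, t, u}  [seen]
Reachable DFA states: {p, q, s}, {p, q, r, s, t, u}, {p, q, r, s, u}.

3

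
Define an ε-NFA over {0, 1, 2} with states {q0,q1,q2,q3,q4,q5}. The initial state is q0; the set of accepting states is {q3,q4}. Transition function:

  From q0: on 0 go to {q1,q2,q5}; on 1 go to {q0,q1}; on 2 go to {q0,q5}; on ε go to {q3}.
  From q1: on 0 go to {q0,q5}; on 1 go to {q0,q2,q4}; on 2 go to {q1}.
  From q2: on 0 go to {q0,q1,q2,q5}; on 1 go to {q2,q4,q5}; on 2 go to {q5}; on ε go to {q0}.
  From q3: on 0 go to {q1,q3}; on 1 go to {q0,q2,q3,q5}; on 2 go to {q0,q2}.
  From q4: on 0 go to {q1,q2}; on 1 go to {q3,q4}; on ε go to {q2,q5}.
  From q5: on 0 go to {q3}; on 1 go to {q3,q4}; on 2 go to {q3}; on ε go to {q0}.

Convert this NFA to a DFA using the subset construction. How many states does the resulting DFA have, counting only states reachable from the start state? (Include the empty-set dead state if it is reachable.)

Start state of the DFA: {q0,q3} (ε-closure of the NFA start).
{q0,q3} --0--> {q0,q1,q2,q3,q5}  [new]
{q0,q3} --1--> {q0,q1,q2,q3,q5}  [seen]
{q0,q3} --2--> {q0,q2,q3,q5}  [new]
{q0,q1,q2,q3,q5} --0--> {q0,q1,q2,q3,q5}  [seen]
{q0,q1,q2,q3,q5} --1--> {q0,q1,q2,q3,q4,q5}  [new]
{q0,q1,q2,q3,q5} --2--> {q0,q1,q2,q3,q5}  [seen]
{q0,q2,q3,q5} --0--> {q0,q1,q2,q3,q5}  [seen]
{q0,q2,q3,q5} --1--> {q0,q1,q2,q3,q4,q5}  [seen]
{q0,q2,q3,q5} --2--> {q0,q2,q3,q5}  [seen]
{q0,q1,q2,q3,q4,q5} --0--> {q0,q1,q2,q3,q5}  [seen]
{q0,q1,q2,q3,q4,q5} --1--> {q0,q1,q2,q3,q4,q5}  [seen]
{q0,q1,q2,q3,q4,q5} --2--> {q0,q1,q2,q3,q5}  [seen]
Reachable DFA states: {q0,q3}, {q0,q1,q2,q3,q5}, {q0,q2,q3,q5}, {q0,q1,q2,q3,q4,q5}.

4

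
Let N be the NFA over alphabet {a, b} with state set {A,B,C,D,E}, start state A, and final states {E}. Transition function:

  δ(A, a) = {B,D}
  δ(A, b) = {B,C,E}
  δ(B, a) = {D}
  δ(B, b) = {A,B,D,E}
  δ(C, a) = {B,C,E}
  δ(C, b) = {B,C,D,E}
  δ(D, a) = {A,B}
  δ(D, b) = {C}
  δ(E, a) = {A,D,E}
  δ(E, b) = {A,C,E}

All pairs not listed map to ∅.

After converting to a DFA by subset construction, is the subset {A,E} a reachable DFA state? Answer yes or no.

no

Start state of the DFA: {A}.
{A} --a--> {B,D}  [new]
{A} --b--> {B,C,E}  [new]
{B,D} --a--> {A,B,D}  [new]
{B,D} --b--> {A,B,C,D,E}  [new]
{B,C,E} --a--> {A,B,C,D,E}  [seen]
{B,C,E} --b--> {A,B,C,D,E}  [seen]
{A,B,D} --a--> {A,B,D}  [seen]
{A,B,D} --b--> {A,B,C,D,E}  [seen]
{A,B,C,D,E} --a--> {A,B,C,D,E}  [seen]
{A,B,C,D,E} --b--> {A,B,C,D,E}  [seen]
Reachable DFA states: {A}, {B,D}, {B,C,E}, {A,B,D}, {A,B,C,D,E}.
{A,E} is not among them.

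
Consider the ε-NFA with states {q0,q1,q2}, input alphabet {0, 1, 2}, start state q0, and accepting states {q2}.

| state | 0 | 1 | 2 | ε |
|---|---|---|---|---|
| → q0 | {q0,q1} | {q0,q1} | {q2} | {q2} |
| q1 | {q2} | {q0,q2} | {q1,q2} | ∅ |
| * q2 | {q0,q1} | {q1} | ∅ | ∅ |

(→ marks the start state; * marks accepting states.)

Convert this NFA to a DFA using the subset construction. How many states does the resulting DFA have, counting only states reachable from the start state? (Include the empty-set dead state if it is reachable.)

Start state of the DFA: {q0,q2} (ε-closure of the NFA start).
{q0,q2} --0--> {q0,q1,q2}  [new]
{q0,q2} --1--> {q0,q1,q2}  [seen]
{q0,q2} --2--> {q2}  [new]
{q0,q1,q2} --0--> {q0,q1,q2}  [seen]
{q0,q1,q2} --1--> {q0,q1,q2}  [seen]
{q0,q1,q2} --2--> {q1,q2}  [new]
{q2} --0--> {q0,q1,q2}  [seen]
{q2} --1--> {q1}  [new]
{q2} --2--> ∅  [new]
{q1,q2} --0--> {q0,q1,q2}  [seen]
{q1,q2} --1--> {q0,q1,q2}  [seen]
{q1,q2} --2--> {q1,q2}  [seen]
{q1} --0--> {q2}  [seen]
{q1} --1--> {q0,q2}  [seen]
{q1} --2--> {q1,q2}  [seen]
∅ --0--> ∅  [seen]
∅ --1--> ∅  [seen]
∅ --2--> ∅  [seen]
Reachable DFA states: {q0,q2}, {q0,q1,q2}, {q2}, {q1,q2}, {q1}, ∅.

6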